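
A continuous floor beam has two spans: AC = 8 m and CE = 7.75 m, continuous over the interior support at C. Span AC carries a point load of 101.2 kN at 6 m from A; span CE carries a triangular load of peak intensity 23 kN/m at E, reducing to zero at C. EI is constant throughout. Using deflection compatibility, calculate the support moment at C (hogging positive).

Release continuity at C by inserting a hinge; the redundant is the internal moment M_C. The primary structure is two simply-supported spans AC and CE.
Rotations at C on the released spans (each span's end-slope, ×1/EI):
  span AC: point load 101.2 at a = 6: Pab(L + a)/(6LEI) = 354.2/EI
  span CE: triangular load, peak 23: 7w₀L³/(360EI) = 208.2/EI
  relative rotation θ_0 = (354.2 + 208.2)/EI = 562.4/EI
A unit hogging moment at C produces rotation L₁/(3EI) + L₂/(3EI) = 5.25/EI.
Compatibility: M_C·(L₁+L₂)/(3EI) = θ_0, giving M_C = 107.1 kN·m (hogging).

M_C = 107.1 kN·m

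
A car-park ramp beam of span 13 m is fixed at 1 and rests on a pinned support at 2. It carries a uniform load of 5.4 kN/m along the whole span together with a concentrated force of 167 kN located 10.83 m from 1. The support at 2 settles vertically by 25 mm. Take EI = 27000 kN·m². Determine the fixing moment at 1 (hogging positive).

M_1 = 302.2 kN·m

Take the reaction at 2 as the redundant and release it; the primary structure is a cantilever fixed at 1.
Free-end deflection of the primary structure under the applied loading (downward +):
  UDL 5.4: wL⁴/(8EI) = 19279/EI
  point load 167 at a = 10.83: Pa²(3L − a)/(6EI) = 91962/EI
  δ_0 = 111241/EI
Tip deflection under a unit load at 2: L³/(3EI) = 732.3/EI.
With EI = 27000 kN·m²: δ_0 = 4.12 m and δ_{22} = 0.027123 m/kN.
Compatibility — the beam at 2 must follow the support down by 0.025 m: δ_0 − R_2·δ_{22} = 0.025, so R_2 = (4.12 − 0.025)/0.027123 = 151 kN.
Moment equilibrium about 1: M_1 = Σ(load moments about 1) − R_2·L = 2265 − 151×13 = 302.2 kN·m.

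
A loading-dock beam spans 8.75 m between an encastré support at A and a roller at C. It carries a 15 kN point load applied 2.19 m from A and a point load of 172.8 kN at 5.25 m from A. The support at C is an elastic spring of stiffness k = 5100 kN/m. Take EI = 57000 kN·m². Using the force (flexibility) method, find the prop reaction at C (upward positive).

R_C = 72.32 kN

Release the roller at C. Primary structure: cantilever fixed at A.
Downward deflection at the released point C due to the loads:
  point load 15 at a = 2.19: Pa²(3L − a)/(6EI) = 288.5/EI
  point load 172.8 at a = 5.25: Pa²(3L − a)/(6EI) = 16670/EI
  δ_0 = 16958/EI
Tip deflection under a unit load at C: L³/(3EI) = 223.3/EI.
With EI = 57000 kN·m²: δ_0 = 0.29751 m and δ_{CC} = 0.003918 m/kN.
Compatibility — the spring shortens by R_C/k under the reaction it provides: δ_0 − R_C·δ_{CC} = R_C/k. With 1/k = 0.000196 m/kN, R_C = δ_0 / (δ_{CC} + 1/k) = 0.29751 / (0.003918 + 0.000196) = 72.32 kN.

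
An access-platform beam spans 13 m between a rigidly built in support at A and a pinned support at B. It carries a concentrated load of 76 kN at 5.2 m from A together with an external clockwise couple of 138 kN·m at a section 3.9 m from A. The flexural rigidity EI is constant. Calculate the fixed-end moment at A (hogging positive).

M_A = 222.1 kN·m

Take the reaction at B as the redundant and release it; the primary structure is a cantilever fixed at A.
Deflection at B on the released cantilever, summing each load's contribution:
  point load 76 at a = 5.2: Pa²(3L − a)/(6EI) = 11577/EI
  clockwise couple 138 at a = 3.9: M₀a(2L − a)/(2EI) = 5947/EI
  δ_0 = 17524/EI
Flexibility coefficient — unit upward force at B: δ_{BB} = L³/(3EI) = 732.3/EI.
The prop prevents deflection at B: R_B = δ_0/δ_{BB} = 17524/732.3 = 23.93 kN.
Moment equilibrium about A: M_A = Σ(load moments about A) − R_B·L = 533.2 − 23.93×13 = 222.1 kN·m.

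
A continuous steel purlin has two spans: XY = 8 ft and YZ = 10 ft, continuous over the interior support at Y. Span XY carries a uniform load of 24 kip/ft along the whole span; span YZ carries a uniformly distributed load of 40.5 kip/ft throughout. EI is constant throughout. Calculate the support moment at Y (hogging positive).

Release continuity at Y by inserting a hinge; the redundant is the internal moment M_Y. The primary structure is two simply-supported spans XY and YZ.
End slopes at the hinge Y, treating each span as simply supported:
  span XY: UDL 24: wL³/(24EI) = 512/EI
  span YZ: UDL 40.5: wL³/(24EI) = 1688/EI
  relative rotation θ_0 = (512 + 1688)/EI = 2200/EI
A unit hogging moment at Y produces rotation L₁/(3EI) + L₂/(3EI) = 6/EI.
Slope continuity at Y: θ_0 = M_Y·6/EI, so M_Y = 2200/6 = 366.6 kip·ft (hogging).

M_Y = 366.6 kip·ft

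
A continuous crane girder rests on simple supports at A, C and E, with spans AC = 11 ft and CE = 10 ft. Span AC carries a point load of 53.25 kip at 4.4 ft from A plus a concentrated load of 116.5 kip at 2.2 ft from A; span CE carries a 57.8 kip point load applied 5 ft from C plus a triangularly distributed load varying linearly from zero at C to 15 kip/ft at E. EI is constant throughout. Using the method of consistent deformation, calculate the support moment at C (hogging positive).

Take M_C as the redundant. Released structure: two simple spans AC and CE with a hinge at C.
End slopes at the hinge C, treating each span as simply supported:
  span AC: point load 53.25 at a = 4.4: Pab(L + a)/(6LEI) = 360.8/EI
  span AC: point load 116.5 at a = 2.2: Pab(L + a)/(6LEI) = 451.1/EI
  span CE: point load 57.8 at a = 5: Pab(L + b)/(6LEI) = 361.2/EI
  span CE: triangular load, peak 15: 7w₀L³/(360EI) = 291.7/EI
  relative rotation θ_0 = (811.9 + 652.9)/EI = 1465/EI
A unit hogging moment at C produces rotation L₁/(3EI) + L₂/(3EI) = 7/EI.
Compatibility: M_C·(L₁+L₂)/(3EI) = θ_0, giving M_C = 209.3 kip·ft (hogging).

M_C = 209.3 kip·ft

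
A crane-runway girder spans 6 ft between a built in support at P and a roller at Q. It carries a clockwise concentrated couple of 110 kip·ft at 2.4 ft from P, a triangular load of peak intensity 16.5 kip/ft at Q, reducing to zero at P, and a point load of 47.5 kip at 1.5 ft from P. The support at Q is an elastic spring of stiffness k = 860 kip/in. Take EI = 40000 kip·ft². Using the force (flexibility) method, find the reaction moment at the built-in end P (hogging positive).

M_P = 100.8 kip·ft

Choose R_Q as the redundant. The primary structure is the cantilever fixed at P.
Downward deflection at the released point Q due to the loads:
  clockwise couple 110 at a = 2.4: M₀a(2L − a)/(2EI) = 1267/EI
  triangular load, peak 16.5 at the free end: 11w₀L⁴/(120EI) = 1960/EI
  point load 47.5 at a = 1.5: Pa²(3L − a)/(6EI) = 293.9/EI
  δ_0 = 3521/EI
Flexibility coefficient — unit upward force at Q: δ_{QQ} = L³/(3EI) = 72/EI.
With EI = 40000 kip·ft²: δ_0 = 0.088033 ft and δ_{QQ} = 0.0018 ft/kip.
Compatibility — the spring shortens by R_Q/k under the reaction it provides: δ_0 − R_Q·δ_{QQ} = R_Q/k. With 1/k = 1/(860×12) ft/kip = 0.000097 ft/kip, R_Q = δ_0 / (δ_{QQ} + 1/k) = 0.088033 / (0.0018 + 0.000097) = 46.41 kip.
Moment equilibrium about P: M_P = Σ(load moments about P) − R_Q·L = 379.2 − 46.41×6 = 100.8 kip·ft.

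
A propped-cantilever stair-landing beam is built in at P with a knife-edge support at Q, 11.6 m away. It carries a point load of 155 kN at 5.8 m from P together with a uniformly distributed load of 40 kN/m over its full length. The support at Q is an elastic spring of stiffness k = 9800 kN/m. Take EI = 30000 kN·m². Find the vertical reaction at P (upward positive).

R_P = 397.9 kN

Take the reaction at Q as the redundant and release it; the primary structure is a cantilever fixed at P.
Free-end deflection of the primary structure under the applied loading (downward +):
  point load 155 at a = 5.8: Pa²(3L − a)/(6EI) = 25202/EI
  UDL 40: wL⁴/(8EI) = 90532/EI
  δ_0 = 115734/EI
Flexibility coefficient — unit upward force at Q: δ_{QQ} = L³/(3EI) = 520.3/EI.
With EI = 30000 kN·m²: δ_0 = 3.8578 m and δ_{QQ} = 0.017343 m/kN.
Compatibility — the spring shortens by R_Q/k under the reaction it provides: δ_0 − R_Q·δ_{QQ} = R_Q/k. With 1/k = 0.000102 m/kN, R_Q = δ_0 / (δ_{QQ} + 1/k) = 3.8578 / (0.017343 + 0.000102) = 221.1 kN.
Vertical equilibrium: R_P = ΣP − R_Q = 619 − 221.1 = 397.9 kN.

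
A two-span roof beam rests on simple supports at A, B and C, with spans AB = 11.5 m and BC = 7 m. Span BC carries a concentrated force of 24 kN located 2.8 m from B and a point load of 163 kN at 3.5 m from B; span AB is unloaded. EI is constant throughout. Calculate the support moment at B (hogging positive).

M_B = 93.15 kN·m

Take M_B as the redundant. Released structure: two simple spans AB and BC with a hinge at B.
Rotations at B on the released spans (each span's end-slope, ×1/EI):
  span BC: point load 24 at a = 2.8: Pab(L + b)/(6LEI) = 75.26/EI
  span BC: point load 163 at a = 3.5: Pab(L + b)/(6LEI) = 499.2/EI
  relative rotation θ_0 = (0 + 574.5)/EI = 574.5/EI
A unit hogging moment at B produces rotation L₁/(3EI) + L₂/(3EI) = 6.167/EI.
Slope continuity at B: θ_0 = M_B·6.167/EI, so M_B = 574.5/6.167 = 93.15 kN·m (hogging).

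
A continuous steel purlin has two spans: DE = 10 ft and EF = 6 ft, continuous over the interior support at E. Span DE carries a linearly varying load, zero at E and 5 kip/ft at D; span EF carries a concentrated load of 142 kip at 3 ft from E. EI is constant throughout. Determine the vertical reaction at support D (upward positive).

R_D = 8.853 kip

Insert a hinge at E; M_E is the redundant, and each span becomes simply supported.
End slopes at the hinge E, treating each span as simply supported:
  span DE: triangular load, peak 5: 7w₀L³/(360EI) = 97.22/EI
  span EF: point load 142 at a = 3: Pab(L + b)/(6LEI) = 319.5/EI
  relative rotation θ_0 = (97.22 + 319.5)/EI = 416.7/EI
A unit hogging moment at E produces rotation L₁/(3EI) + L₂/(3EI) = 5.333/EI.
Compatibility: M_E·(L₁+L₂)/(3EI) = θ_0, giving M_E = 78.14 kip·ft (hogging).
Span DE, ΣM about D with M_E applied at E: R_E^{DE}·10 = 83.33 + 78.14, so R_E^{DE} = 16.15 kip and R_D = 25 − 16.15 = 8.853 kip.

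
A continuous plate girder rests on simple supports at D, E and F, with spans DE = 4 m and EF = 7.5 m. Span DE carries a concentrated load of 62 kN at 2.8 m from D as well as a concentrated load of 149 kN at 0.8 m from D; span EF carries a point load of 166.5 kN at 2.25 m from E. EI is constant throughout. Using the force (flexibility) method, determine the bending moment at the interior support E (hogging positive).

Take M_E as the redundant. Released structure: two simple spans DE and EF with a hinge at E.
Rotations at E on the released spans (each span's end-slope, ×1/EI):
  span DE: point load 62 at a = 2.8: Pab(L + a)/(6LEI) = 59.02/EI
  span DE: point load 149 at a = 0.8: Pab(L + a)/(6LEI) = 76.29/EI
  span EF: point load 166.5 at a = 2.25: Pab(L + b)/(6LEI) = 557.3/EI
  relative rotation θ_0 = (135.3 + 557.3)/EI = 692.6/EI
A unit hogging moment at E produces rotation L₁/(3EI) + L₂/(3EI) = 3.833/EI.
Compatibility: M_E·(L₁+L₂)/(3EI) = θ_0, giving M_E = 180.7 kN·m (hogging).

M_E = 180.7 kN·m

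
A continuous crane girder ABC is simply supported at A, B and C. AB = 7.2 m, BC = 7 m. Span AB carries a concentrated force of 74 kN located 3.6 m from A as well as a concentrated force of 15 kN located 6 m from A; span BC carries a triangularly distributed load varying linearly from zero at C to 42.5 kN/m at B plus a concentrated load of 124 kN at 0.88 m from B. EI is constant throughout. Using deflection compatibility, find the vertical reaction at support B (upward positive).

R_B = 305 kN

Release continuity at B by inserting a hinge; the redundant is the internal moment M_B. The primary structure is two simply-supported spans AB and BC.
End slopes at the hinge B, treating each span as simply supported:
  span AB: point load 74 at a = 3.6: Pab(L + a)/(6LEI) = 239.8/EI
  span AB: point load 15 at a = 6: Pab(L + a)/(6LEI) = 33/EI
  span BC: triangular load, peak 42.5: w₀L³/(45EI) = 323.9/EI
  span BC: point load 124 at a = 0.88: Pab(L + b)/(6LEI) = 208.6/EI
  relative rotation θ_0 = (272.8 + 532.6)/EI = 805.3/EI
A unit hogging moment at B produces rotation L₁/(3EI) + L₂/(3EI) = 4.733/EI.
Slope continuity at B: θ_0 = M_B·4.733/EI, so M_B = 805.3/4.733 = 170.1 kN·m (hogging).
Span AB, ΣM about A with M_B applied at B: R_B^{AB}·7.2 = 356.4 + 170.1, so R_B^{AB} = 73.13 kN and R_A = 89 − 73.13 = 15.87 kN.
Span BC, ΣM about C: R_B^{BC}·7 = 1453 + 170.1, so R_B^{BC} = 231.9 kN and R_C = 272.8 − 231.9 = 40.87 kN.
R_B = 73.13 + 231.9 = 305 kN.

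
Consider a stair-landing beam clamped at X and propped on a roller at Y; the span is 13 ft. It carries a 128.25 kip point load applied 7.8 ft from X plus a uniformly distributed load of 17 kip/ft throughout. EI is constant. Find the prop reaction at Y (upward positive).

R_Y = 138.3 kip

Remove the prop at Y; the released (primary) structure is a cantilever built in at X.
Downward deflection at the released point Y due to the loads:
  point load 128.25 at a = 7.8: Pa²(3L − a)/(6EI) = 40574/EI
  UDL 17: wL⁴/(8EI) = 60692/EI
  δ_0 = 101266/EI
Tip deflection under a unit load at Y: L³/(3EI) = 732.3/EI.
The prop prevents deflection at Y: R_Y = δ_0/δ_{YY} = 101266/732.3 = 138.3 kip.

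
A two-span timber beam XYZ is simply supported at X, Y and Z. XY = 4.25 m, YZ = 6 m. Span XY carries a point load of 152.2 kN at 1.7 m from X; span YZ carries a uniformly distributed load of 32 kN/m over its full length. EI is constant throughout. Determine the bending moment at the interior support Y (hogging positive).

Insert a hinge at Y; M_Y is the redundant, and each span becomes simply supported.
End slopes at the hinge Y, treating each span as simply supported:
  span XY: point load 152.2 at a = 1.7: Pab(L + a)/(6LEI) = 154/EI
  span YZ: UDL 32: wL³/(24EI) = 288/EI
  relative rotation θ_0 = (154 + 288)/EI = 442/EI
A unit hogging moment at Y produces rotation L₁/(3EI) + L₂/(3EI) = 3.417/EI.
Compatibility: M_Y·(L₁+L₂)/(3EI) = θ_0, giving M_Y = 129.4 kN·m (hogging).

M_Y = 129.4 kN·m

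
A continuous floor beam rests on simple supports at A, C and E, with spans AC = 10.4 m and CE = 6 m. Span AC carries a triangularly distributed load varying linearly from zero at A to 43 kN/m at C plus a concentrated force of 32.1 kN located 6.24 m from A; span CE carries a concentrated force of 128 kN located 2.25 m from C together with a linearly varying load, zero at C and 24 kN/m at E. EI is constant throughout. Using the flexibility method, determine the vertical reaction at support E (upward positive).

R_E = 44.46 kN

Insert a hinge at C; M_C is the redundant, and each span becomes simply supported.
End slopes at the hinge C, treating each span as simply supported:
  span AC: triangular load, peak 43: w₀L³/(45EI) = 1075/EI
  span AC: point load 32.1 at a = 6.24: Pab(L + a)/(6LEI) = 222.2/EI
  span CE: point load 128 at a = 2.25: Pab(L + b)/(6LEI) = 292.5/EI
  span CE: triangular load, peak 24: 7w₀L³/(360EI) = 100.8/EI
  relative rotation θ_0 = (1297 + 393.3)/EI = 1690/EI
A unit hogging moment at C produces rotation L₁/(3EI) + L₂/(3EI) = 5.467/EI.
Compatibility: M_C·(L₁+L₂)/(3EI) = θ_0, giving M_C = 309.2 kN·m (hogging).
Span CE, ΣM about E: R_C^{CE}·6 = 624 + 309.2, so R_C^{CE} = 155.5 kN and R_E = 200 − 155.5 = 44.46 kN.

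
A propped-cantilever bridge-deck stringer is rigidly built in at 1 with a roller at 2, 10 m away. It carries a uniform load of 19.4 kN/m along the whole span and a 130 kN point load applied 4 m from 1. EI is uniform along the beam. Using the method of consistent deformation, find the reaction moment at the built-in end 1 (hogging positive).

M_1 = 492.1 kN·m

Remove the prop at 2; the released (primary) structure is a cantilever built in at 1.
Deflection at 2 on the released cantilever, summing each load's contribution:
  UDL 19.4: wL⁴/(8EI) = 24250/EI
  point load 130 at a = 4: Pa²(3L − a)/(6EI) = 9013/EI
  δ_0 = 33263/EI
Flexibility coefficient — unit upward force at 2: δ_{22} = L³/(3EI) = 333.3/EI.
Compatibility at 2: δ_0 − R_2·δ_{22} = 0, so R_2 = 33263/333.3 = 99.79 kN.
Moment equilibrium about 1: M_1 = Σ(load moments about 1) − R_2·L = 1490 − 99.79×10 = 492.1 kN·m.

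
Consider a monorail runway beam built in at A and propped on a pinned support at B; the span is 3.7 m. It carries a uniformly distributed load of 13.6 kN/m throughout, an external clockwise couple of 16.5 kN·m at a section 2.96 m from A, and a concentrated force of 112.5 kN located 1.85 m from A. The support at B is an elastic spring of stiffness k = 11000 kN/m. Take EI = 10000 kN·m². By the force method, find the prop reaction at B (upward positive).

Choose R_B as the redundant. The primary structure is the cantilever fixed at A.
Primary-structure tip deflection at B by superposition:
  UDL 13.6: wL⁴/(8EI) = 318.6/EI
  clockwise couple 16.5 at a = 2.96: M₀a(2L − a)/(2EI) = 108.4/EI
  point load 112.5 at a = 1.85: Pa²(3L − a)/(6EI) = 593.6/EI
  δ_0 = 1021/EI
Tip deflection under a unit load at B: L³/(3EI) = 16.88/EI.
With EI = 10000 kN·m²: δ_0 = 0.10206 m and δ_{BB} = 0.001688 m/kN.
Compatibility — the spring shortens by R_B/k under the reaction it provides: δ_0 − R_B·δ_{BB} = R_B/k. With 1/k = 0.000091 m/kN, R_B = δ_0 / (δ_{BB} + 1/k) = 0.10206 / (0.001688 + 0.000091) = 57.36 kN.

R_B = 57.36 kN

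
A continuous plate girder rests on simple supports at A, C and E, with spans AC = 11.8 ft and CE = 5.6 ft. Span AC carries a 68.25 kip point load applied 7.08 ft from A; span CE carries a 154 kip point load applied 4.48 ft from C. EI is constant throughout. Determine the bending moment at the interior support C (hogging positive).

M_C = 131.5 kip·ft

Take M_C as the redundant. Released structure: two simple spans AC and CE with a hinge at C.
Discontinuity in slope at C on the released structure — sum the simple-span end rotations:
  span AC: point load 68.25 at a = 7.08: Pab(L + a)/(6LEI) = 608.2/EI
  span CE: point load 154 at a = 4.48: Pab(L + b)/(6LEI) = 154.5/EI
  relative rotation θ_0 = (608.2 + 154.5)/EI = 762.7/EI
A unit hogging moment at C produces rotation L₁/(3EI) + L₂/(3EI) = 5.8/EI.
Slope continuity at C: θ_0 = M_C·5.8/EI, so M_C = 762.7/5.8 = 131.5 kip·ft (hogging).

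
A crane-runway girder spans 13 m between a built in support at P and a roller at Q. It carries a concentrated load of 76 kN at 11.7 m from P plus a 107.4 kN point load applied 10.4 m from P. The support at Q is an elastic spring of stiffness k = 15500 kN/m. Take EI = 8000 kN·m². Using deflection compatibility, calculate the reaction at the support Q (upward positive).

R_Q = 140.1 kN

Choose R_Q as the redundant. The primary structure is the cantilever fixed at P.
Free-end deflection of the primary structure under the applied loading (downward +):
  point load 76 at a = 11.7: Pa²(3L − a)/(6EI) = 47337/EI
  point load 107.4 at a = 10.4: Pa²(3L − a)/(6EI) = 55371/EI
  δ_0 = 102708/EI
Flexibility coefficient — unit upward force at Q: δ_{QQ} = L³/(3EI) = 732.3/EI.
With EI = 8000 kN·m²: δ_0 = 12.838 m and δ_{QQ} = 0.091542 m/kN.
Compatibility — the spring shortens by R_Q/k under the reaction it provides: δ_0 − R_Q·δ_{QQ} = R_Q/k. With 1/k = 0.000065 m/kN, R_Q = δ_0 / (δ_{QQ} + 1/k) = 12.838 / (0.091542 + 0.000065) = 140.1 kN.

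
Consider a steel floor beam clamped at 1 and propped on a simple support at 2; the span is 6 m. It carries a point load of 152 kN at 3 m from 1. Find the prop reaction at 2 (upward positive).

R_2 = 47.5 kN

Take the reaction at 2 as the redundant and release it; the primary structure is a cantilever fixed at 1.
Primary-structure tip deflection at 2 by superposition:
  point load 152 at a = 3: Pa²(3L − a)/(6EI) = 3420/EI
Tip deflection under a unit load at 2: L³/(3EI) = 72/EI.
Compatibility at 2: δ_0 − R_2·δ_{22} = 0, so R_2 = 3420/72 = 47.5 kN.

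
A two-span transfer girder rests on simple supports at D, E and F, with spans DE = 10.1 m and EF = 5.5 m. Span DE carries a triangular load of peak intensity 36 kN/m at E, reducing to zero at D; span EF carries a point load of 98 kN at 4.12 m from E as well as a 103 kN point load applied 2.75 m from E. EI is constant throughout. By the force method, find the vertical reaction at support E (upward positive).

R_E = 258.6 kN

Insert a hinge at E; M_E is the redundant, and each span becomes simply supported.
End slopes at the hinge E, treating each span as simply supported:
  span DE: triangular load, peak 36: w₀L³/(45EI) = 824.2/EI
  span EF: point load 98 at a = 4.12: Pab(L + b)/(6LEI) = 116.2/EI
  span EF: point load 103 at a = 2.75: Pab(L + b)/(6LEI) = 194.7/EI
  relative rotation θ_0 = (824.2 + 310.9)/EI = 1135/EI
A unit hogging moment at E produces rotation L₁/(3EI) + L₂/(3EI) = 5.2/EI.
Slope continuity at E: θ_0 = M_E·5.2/EI, so M_E = 1135/5.2 = 218.3 kN·m (hogging).
Span DE, ΣM about D with M_E applied at E: R_E^{DE}·10.1 = 1224 + 218.3, so R_E^{DE} = 142.8 kN and R_D = 181.8 − 142.8 = 38.99 kN.
Span EF, ΣM about F: R_E^{EF}·5.5 = 418.5 + 218.3, so R_E^{EF} = 115.8 kN and R_F = 201 − 115.8 = 85.22 kN.
R_E = 142.8 + 115.8 = 258.6 kN.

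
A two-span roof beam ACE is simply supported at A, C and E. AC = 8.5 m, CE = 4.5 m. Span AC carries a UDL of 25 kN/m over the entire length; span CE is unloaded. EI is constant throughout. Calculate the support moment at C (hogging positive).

Insert a hinge at C; M_C is the redundant, and each span becomes simply supported.
End slopes at the hinge C, treating each span as simply supported:
  span AC: UDL 25: wL³/(24EI) = 639.7/EI
  relative rotation θ_0 = (639.7 + 0)/EI = 639.7/EI
A unit hogging moment at C produces rotation L₁/(3EI) + L₂/(3EI) = 4.333/EI.
Compatibility: M_C·(L₁+L₂)/(3EI) = θ_0, giving M_C = 147.6 kN·m (hogging).

M_C = 147.6 kN·m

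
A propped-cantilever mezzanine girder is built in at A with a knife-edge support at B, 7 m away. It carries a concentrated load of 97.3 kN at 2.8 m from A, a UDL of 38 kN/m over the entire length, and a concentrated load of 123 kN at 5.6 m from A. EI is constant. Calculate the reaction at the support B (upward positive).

Choose R_B as the redundant. The primary structure is the cantilever fixed at A.
Deflection at B on the released cantilever, summing each load's contribution:
  point load 97.3 at a = 2.8: Pa²(3L − a)/(6EI) = 2314/EI
  UDL 38: wL⁴/(8EI) = 11405/EI
  point load 123 at a = 5.6: Pa²(3L − a)/(6EI) = 9900/EI
  δ_0 = 23619/EI
Flexibility coefficient — unit upward force at B: δ_{BB} = L³/(3EI) = 114.3/EI.
The prop prevents deflection at B: R_B = δ_0/δ_{BB} = 23619/114.3 = 206.6 kN.

R_B = 206.6 kN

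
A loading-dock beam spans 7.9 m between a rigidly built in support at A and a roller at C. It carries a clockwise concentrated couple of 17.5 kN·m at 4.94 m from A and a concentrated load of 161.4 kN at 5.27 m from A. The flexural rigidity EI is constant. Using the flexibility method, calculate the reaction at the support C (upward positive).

Take the reaction at C as the redundant and release it; the primary structure is a cantilever fixed at A.
Deflection at C on the released cantilever, summing each load's contribution:
  clockwise couple 17.5 at a = 4.94: M₀a(2L − a)/(2EI) = 469.4/EI
  point load 161.4 at a = 5.27: Pa²(3L − a)/(6EI) = 13769/EI
  δ_0 = 14238/EI
Flexibility coefficient — unit upward force at C: δ_{CC} = L³/(3EI) = 164.3/EI.
Compatibility at C: δ_0 − R_C·δ_{CC} = 0, so R_C = 14238/164.3 = 86.64 kN.

R_C = 86.64 kN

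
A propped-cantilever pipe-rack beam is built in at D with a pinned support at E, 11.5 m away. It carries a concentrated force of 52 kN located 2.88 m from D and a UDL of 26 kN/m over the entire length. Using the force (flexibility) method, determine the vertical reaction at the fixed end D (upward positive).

Release the roller at E. Primary structure: cantilever fixed at D.
Free-end deflection of the primary structure under the applied loading (downward +):
  point load 52 at a = 2.88: Pa²(3L − a)/(6EI) = 2273/EI
  UDL 26: wL⁴/(8EI) = 56843/EI
  δ_0 = 59116/EI
Tip deflection under a unit load at E: L³/(3EI) = 507/EI.
Compatibility at E: δ_0 − R_E·δ_{EE} = 0, so R_E = 59116/507 = 116.6 kN.
Vertical equilibrium: R_D = ΣP − R_E = 351 − 116.6 = 234.4 kN.

R_D = 234.4 kN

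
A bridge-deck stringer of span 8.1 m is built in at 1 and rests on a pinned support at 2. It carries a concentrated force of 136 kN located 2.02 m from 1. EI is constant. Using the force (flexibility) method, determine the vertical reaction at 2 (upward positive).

Choose R_2 as the redundant. The primary structure is the cantilever fixed at 1.
Primary-structure tip deflection at 2 by superposition:
  point load 136 at a = 2.02: Pa²(3L − a)/(6EI) = 2061/EI
Tip deflection under a unit load at 2: L³/(3EI) = 177.1/EI.
Compatibility at 2: δ_0 − R_2·δ_{22} = 0, so R_2 = 2061/177.1 = 11.63 kN.

R_2 = 11.63 kN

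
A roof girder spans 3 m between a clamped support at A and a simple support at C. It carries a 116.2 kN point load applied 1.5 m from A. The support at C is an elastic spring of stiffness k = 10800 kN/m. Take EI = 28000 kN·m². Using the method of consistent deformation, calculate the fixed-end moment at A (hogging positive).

Remove the prop at C; the released (primary) structure is a cantilever built in at A.
Deflection at C on the released cantilever, summing each load's contribution:
  point load 116.2 at a = 1.5: Pa²(3L − a)/(6EI) = 326.8/EI
Tip deflection under a unit load at C: L³/(3EI) = 9/EI.
With EI = 28000 kN·m²: δ_0 = 0.011672 m and δ_{CC} = 0.000321 m/kN.
Compatibility — the spring shortens by R_C/k under the reaction it provides: δ_0 − R_C·δ_{CC} = R_C/k. With 1/k = 0.000093 m/kN, R_C = δ_0 / (δ_{CC} + 1/k) = 0.011672 / (0.000321 + 0.000093) = 28.19 kN.
Moment equilibrium about A: M_A = Σ(load moments about A) − R_C·L = 174.3 − 28.19×3 = 89.73 kN·m.

M_A = 89.73 kN·m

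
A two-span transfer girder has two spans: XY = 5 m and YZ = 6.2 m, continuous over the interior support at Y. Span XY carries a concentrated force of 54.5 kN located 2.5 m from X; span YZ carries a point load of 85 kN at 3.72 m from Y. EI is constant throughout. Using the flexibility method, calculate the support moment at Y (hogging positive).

M_Y = 71.82 kN·m

Take M_Y as the redundant. Released structure: two simple spans XY and YZ with a hinge at Y.
Rotations at Y on the released spans (each span's end-slope, ×1/EI):
  span XY: point load 54.5 at a = 2.5: Pab(L + a)/(6LEI) = 85.16/EI
  span YZ: point load 85 at a = 3.72: Pab(L + b)/(6LEI) = 183/EI
  relative rotation θ_0 = (85.16 + 183)/EI = 268.1/EI
A unit hogging moment at Y produces rotation L₁/(3EI) + L₂/(3EI) = 3.733/EI.
Slope continuity at Y: θ_0 = M_Y·3.733/EI, so M_Y = 268.1/3.733 = 71.82 kN·m (hogging).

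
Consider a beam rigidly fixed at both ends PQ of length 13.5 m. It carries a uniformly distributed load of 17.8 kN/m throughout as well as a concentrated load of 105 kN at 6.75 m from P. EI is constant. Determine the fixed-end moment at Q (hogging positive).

Take the two fixed-end moments M_P, M_Q as redundants; the released structure is the simple span PQ.
Simple-span end rotations at P and Q under the given loads:
  at P: UDL 17.8: wL³/(24EI) = 1825/EI
  at Q: UDL 17.8: wL³/(24EI) = 1825/EI
  at P: point load 105 at a = 6.75: Pab(L + b)/(6LEI) = 1196/EI
  at Q: point load 105 at a = 6.75: Pab(L + a)/(6LEI) = 1196/EI
  θ_P0 = 3021/EI,  θ_Q0 = 3021/EI
Flexibility coefficients: a unit moment at one end gives L/(3EI) there and L/(6EI) at the far end, so f₁₁ = f₂₂ = 4.5/EI and f₁₂ = f₂₁ = 2.25/EI.
Compatibility — zero rotation at each built-in end:
  4.5 M_P + 2.25 M_Q = 3021
  2.25 M_P + 4.5 M_Q = 3021
Solving the pair gives M_P = 447.5 kN·m and M_Q = 447.5 kN·m (hogging).

M_Q = 447.5 kN·m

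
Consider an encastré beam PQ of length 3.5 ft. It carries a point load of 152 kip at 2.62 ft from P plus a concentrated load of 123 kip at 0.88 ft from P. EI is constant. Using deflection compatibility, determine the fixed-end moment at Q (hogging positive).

Take the two fixed-end moments M_P, M_Q as redundants; the released structure is the simple span PQ.
On the primary (simply-supported) span, the end slopes from the loading are:
  at P: point load 152 at a = 2.62: Pab(L + b)/(6LEI) = 73.09/EI
  at Q: point load 152 at a = 2.62: Pab(L + a)/(6LEI) = 102.1/EI
  at P: point load 123 at a = 0.88: Pab(L + b)/(6LEI) = 82.65/EI
  at Q: point load 123 at a = 0.88: Pab(L + a)/(6LEI) = 59.15/EI
  θ_P0 = 155.7/EI,  θ_Q0 = 161.3/EI
Flexibility coefficients: a unit moment at one end gives L/(3EI) there and L/(6EI) at the far end, so f₁₁ = f₂₂ = 1.167/EI and f₁₂ = f₂₁ = 0.5833/EI.
Compatibility — zero rotation at each built-in end:
  1.167 M_P + 0.5833 M_Q = 155.7
  0.5833 M_P + 1.167 M_Q = 161.3
Solving the pair gives M_P = 85.83 kip·ft and M_Q = 95.33 kip·ft (hogging).

M_Q = 95.33 kip·ft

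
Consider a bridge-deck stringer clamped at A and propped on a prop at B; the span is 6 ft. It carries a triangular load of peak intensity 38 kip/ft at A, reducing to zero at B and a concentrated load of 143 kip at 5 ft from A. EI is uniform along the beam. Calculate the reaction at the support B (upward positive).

R_B = 130.4 kip

Release the roller at B. Primary structure: cantilever fixed at A.
Downward deflection at the released point B due to the loads:
  triangular load, peak 38 at the fixed end: w₀L⁴/(30EI) = 1642/EI
  point load 143 at a = 5: Pa²(3L − a)/(6EI) = 7746/EI
  δ_0 = 9387/EI
Flexibility coefficient — unit upward force at B: δ_{BB} = L³/(3EI) = 72/EI.
The prop prevents deflection at B: R_B = δ_0/δ_{BB} = 9387/72 = 130.4 kip.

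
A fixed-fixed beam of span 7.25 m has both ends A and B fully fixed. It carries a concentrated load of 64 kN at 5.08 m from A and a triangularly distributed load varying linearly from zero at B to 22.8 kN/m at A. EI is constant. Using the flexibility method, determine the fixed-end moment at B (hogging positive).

M_B = 108.1 kN·m

Take the two fixed-end moments M_A, M_B as redundants; the released structure is the simple span AB.
On the primary (simply-supported) span, the end slopes from the loading are:
  at A: point load 64 at a = 5.08: Pab(L + b)/(6LEI) = 152.8/EI
  at B: point load 64 at a = 5.08: Pab(L + a)/(6LEI) = 200/EI
  at A: triangular load, peak 22.8: w₀L³/(45EI) = 193.1/EI
  at B: triangular load, peak 22.8: 7w₀L³/(360EI) = 168.9/EI
  θ_A0 = 345.9/EI,  θ_B0 = 368.9/EI
Flexibility coefficients: a unit moment at one end gives L/(3EI) there and L/(6EI) at the far end, so f₁₁ = f₂₂ = 2.417/EI and f₁₂ = f₂₁ = 1.208/EI.
Compatibility — zero rotation at each built-in end:
  2.417 M_A + 1.208 M_B = 345.9
  1.208 M_A + 2.417 M_B = 368.9
Solving the pair gives M_A = 89.05 kN·m and M_B = 108.1 kN·m (hogging).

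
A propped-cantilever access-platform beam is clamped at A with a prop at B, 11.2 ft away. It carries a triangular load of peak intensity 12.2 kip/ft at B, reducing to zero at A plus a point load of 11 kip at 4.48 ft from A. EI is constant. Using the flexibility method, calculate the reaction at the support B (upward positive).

Remove the prop at B; the released (primary) structure is a cantilever built in at A.
Downward deflection at the released point B due to the loads:
  triangular load, peak 12.2 at the free end: 11w₀L⁴/(120EI) = 17597/EI
  point load 11 at a = 4.48: Pa²(3L − a)/(6EI) = 1071/EI
  δ_0 = 18669/EI
Tip deflection under a unit load at B: L³/(3EI) = 468.3/EI.
The prop prevents deflection at B: R_B = δ_0/δ_{BB} = 18669/468.3 = 39.86 kip.

R_B = 39.86 kip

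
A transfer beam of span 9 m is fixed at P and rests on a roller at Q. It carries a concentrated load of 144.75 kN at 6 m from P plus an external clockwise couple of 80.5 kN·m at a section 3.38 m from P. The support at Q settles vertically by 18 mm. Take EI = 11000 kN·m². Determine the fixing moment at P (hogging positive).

Remove the prop at Q; the released (primary) structure is a cantilever built in at P.
Primary-structure tip deflection at Q by superposition:
  point load 144.75 at a = 6: Pa²(3L − a)/(6EI) = 18238/EI
  clockwise couple 80.5 at a = 3.38: M₀a(2L − a)/(2EI) = 1989/EI
  δ_0 = 20227/EI
Tip deflection under a unit load at Q: L³/(3EI) = 243/EI.
With EI = 11000 kN·m²: δ_0 = 1.8389 m and δ_{QQ} = 0.022091 m/kN.
Compatibility — the beam at Q must follow the support down by 0.018 m: δ_0 − R_Q·δ_{QQ} = 0.018, so R_Q = (1.8389 − 0.018)/0.022091 = 82.43 kN.
Moment equilibrium about P: M_P = Σ(load moments about P) − R_Q·L = 949 − 82.43×9 = 207.2 kN·m.

M_P = 207.2 kN·m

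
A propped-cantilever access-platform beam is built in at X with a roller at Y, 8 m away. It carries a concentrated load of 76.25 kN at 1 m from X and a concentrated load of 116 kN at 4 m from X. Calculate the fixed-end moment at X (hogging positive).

M_X = 236.5 kN·m

Remove the prop at Y; the released (primary) structure is a cantilever built in at X.
Free-end deflection of the primary structure under the applied loading (downward +):
  point load 76.25 at a = 1: Pa²(3L − a)/(6EI) = 292.3/EI
  point load 116 at a = 4: Pa²(3L − a)/(6EI) = 6187/EI
  δ_0 = 6479/EI
Flexibility coefficient — unit upward force at Y: δ_{YY} = L³/(3EI) = 170.7/EI.
The prop prevents deflection at Y: R_Y = δ_0/δ_{YY} = 6479/170.7 = 37.96 kN.
Moment equilibrium about X: M_X = Σ(load moments about X) − R_Y·L = 540.2 − 37.96×8 = 236.5 kN·m.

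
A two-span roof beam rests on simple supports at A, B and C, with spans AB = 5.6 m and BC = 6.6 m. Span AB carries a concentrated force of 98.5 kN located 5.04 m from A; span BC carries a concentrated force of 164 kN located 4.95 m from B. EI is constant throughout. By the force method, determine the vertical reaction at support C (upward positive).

R_C = 109.3 kN

Insert a hinge at B; M_B is the redundant, and each span becomes simply supported.
Discontinuity in slope at B on the released structure — sum the simple-span end rotations:
  span AB: point load 98.5 at a = 5.04: Pab(L + a)/(6LEI) = 88.04/EI
  span BC: point load 164 at a = 4.95: Pab(L + b)/(6LEI) = 279.1/EI
  relative rotation θ_0 = (88.04 + 279.1)/EI = 367.1/EI
A unit hogging moment at B produces rotation L₁/(3EI) + L₂/(3EI) = 4.067/EI.
Slope continuity at B: θ_0 = M_B·4.067/EI, so M_B = 367.1/4.067 = 90.27 kN·m (hogging).
Span BC, ΣM about C: R_B^{BC}·6.6 = 270.6 + 90.27, so R_B^{BC} = 54.68 kN and R_C = 164 − 54.68 = 109.3 kN.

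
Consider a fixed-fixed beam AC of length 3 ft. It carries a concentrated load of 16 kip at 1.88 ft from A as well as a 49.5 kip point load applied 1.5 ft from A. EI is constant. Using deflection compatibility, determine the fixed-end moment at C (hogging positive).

Release both end moments; the primary structure is a simply-supported span AC with redundants M_A and M_C.
Simple-span end rotations at A and C under the given loads:
  at A: point load 16 at a = 1.88: Pab(L + b)/(6LEI) = 7.711/EI
  at C: point load 16 at a = 1.88: Pab(L + a)/(6LEI) = 9.134/EI
  at A: point load 49.5 at a = 1.5: Pab(L + b)/(6LEI) = 27.84/EI
  at C: point load 49.5 at a = 1.5: Pab(L + a)/(6LEI) = 27.84/EI
  θ_A0 = 35.55/EI,  θ_C0 = 36.98/EI
Flexibility coefficients: a unit moment at one end gives L/(3EI) there and L/(6EI) at the far end, so f₁₁ = f₂₂ = 1/EI and f₁₂ = f₂₁ = 0.5/EI.
Compatibility — zero rotation at each built-in end:
  1 M_A + 0.5 M_C = 35.55
  0.5 M_A + 1 M_C = 36.98
Solving the pair gives M_A = 22.75 kip·ft and M_C = 25.6 kip·ft (hogging).

M_C = 25.6 kip·ft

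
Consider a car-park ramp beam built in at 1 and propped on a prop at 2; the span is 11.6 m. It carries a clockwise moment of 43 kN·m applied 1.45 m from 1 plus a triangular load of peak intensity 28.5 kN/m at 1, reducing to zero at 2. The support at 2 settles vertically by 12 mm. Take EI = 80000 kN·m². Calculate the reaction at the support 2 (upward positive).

R_2 = 32.52 kN

Remove the prop at 2; the released (primary) structure is a cantilever built in at 1.
Deflection at 2 on the released cantilever, summing each load's contribution:
  clockwise couple 43 at a = 1.45: M₀a(2L − a)/(2EI) = 678.1/EI
  triangular load, peak 28.5 at the fixed end: w₀L⁴/(30EI) = 17201/EI
  δ_0 = 17879/EI
Tip deflection under a unit load at 2: L³/(3EI) = 520.3/EI.
With EI = 80000 kN·m²: δ_0 = 0.22349 m and δ_{22} = 0.006504 m/kN.
Compatibility — the beam at 2 must follow the support down by 0.012 m: δ_0 − R_2·δ_{22} = 0.012, so R_2 = (0.22349 − 0.012)/0.006504 = 32.52 kN.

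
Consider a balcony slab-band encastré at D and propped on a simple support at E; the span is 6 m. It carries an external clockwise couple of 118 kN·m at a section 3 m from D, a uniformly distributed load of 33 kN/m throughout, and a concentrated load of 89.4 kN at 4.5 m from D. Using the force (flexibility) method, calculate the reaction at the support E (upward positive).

Release the roller at E. Primary structure: cantilever fixed at D.
Free-end deflection of the primary structure under the applied loading (downward +):
  clockwise couple 118 at a = 3: M₀a(2L − a)/(2EI) = 1593/EI
  UDL 33: wL⁴/(8EI) = 5346/EI
  point load 89.4 at a = 4.5: Pa²(3L − a)/(6EI) = 4073/EI
  δ_0 = 11012/EI
Tip deflection under a unit load at E: L³/(3EI) = 72/EI.
The prop prevents deflection at E: R_E = δ_0/δ_{EE} = 11012/72 = 152.9 kN.

R_E = 152.9 kN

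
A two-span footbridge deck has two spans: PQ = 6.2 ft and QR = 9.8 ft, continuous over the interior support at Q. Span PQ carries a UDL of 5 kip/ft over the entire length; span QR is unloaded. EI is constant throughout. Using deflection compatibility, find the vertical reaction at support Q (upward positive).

R_Q = 17.95 kip

Release continuity at Q by inserting a hinge; the redundant is the internal moment M_Q. The primary structure is two simply-supported spans PQ and QR.
Discontinuity in slope at Q on the released structure — sum the simple-span end rotations:
  span PQ: UDL 5: wL³/(24EI) = 49.65/EI
  relative rotation θ_0 = (49.65 + 0)/EI = 49.65/EI
A unit hogging moment at Q produces rotation L₁/(3EI) + L₂/(3EI) = 5.333/EI.
Compatibility: M_Q·(L₁+L₂)/(3EI) = θ_0, giving M_Q = 9.31 kip·ft (hogging).
Span PQ, ΣM about P with M_Q applied at Q: R_Q^{PQ}·6.2 = 96.1 + 9.31, so R_Q^{PQ} = 17 kip and R_P = 31 − 17 = 14 kip.
Span QR, ΣM about R: R_Q^{QR}·9.8 = 0 + 9.31, so R_Q^{QR} = 0.95 kip and R_R = 0 − 0.95 = -0.95 kip.
R_Q = 17 + 0.95 = 17.95 kip.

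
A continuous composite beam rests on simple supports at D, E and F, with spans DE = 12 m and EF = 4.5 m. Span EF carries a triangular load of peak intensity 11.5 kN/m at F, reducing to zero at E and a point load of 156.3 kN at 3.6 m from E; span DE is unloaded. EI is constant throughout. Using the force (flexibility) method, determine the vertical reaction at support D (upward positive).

R_D = -1.843 kN

Release continuity at E by inserting a hinge; the redundant is the internal moment M_E. The primary structure is two simply-supported spans DE and EF.
Discontinuity in slope at E on the released structure — sum the simple-span end rotations:
  span EF: triangular load, peak 11.5: 7w₀L³/(360EI) = 20.38/EI
  span EF: point load 156.3 at a = 3.6: Pab(L + b)/(6LEI) = 101.3/EI
  relative rotation θ_0 = (0 + 121.7)/EI = 121.7/EI
A unit hogging moment at E produces rotation L₁/(3EI) + L₂/(3EI) = 5.5/EI.
Slope continuity at E: θ_0 = M_E·5.5/EI, so M_E = 121.7/5.5 = 22.12 kN·m (hogging).
Span DE, ΣM about D with M_E applied at E: R_E^{DE}·12 = 0 + 22.12, so R_E^{DE} = 1.843 kN and R_D = 0 − 1.843 = -1.843 kN.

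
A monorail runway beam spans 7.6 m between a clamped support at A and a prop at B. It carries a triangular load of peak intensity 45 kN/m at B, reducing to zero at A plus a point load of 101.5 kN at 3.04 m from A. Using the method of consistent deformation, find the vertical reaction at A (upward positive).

Choose R_B as the redundant. The primary structure is the cantilever fixed at A.
Primary-structure tip deflection at B by superposition:
  triangular load, peak 45 at the free end: 11w₀L⁴/(120EI) = 13762/EI
  point load 101.5 at a = 3.04: Pa²(3L − a)/(6EI) = 3089/EI
  δ_0 = 16851/EI
Tip deflection under a unit load at B: L³/(3EI) = 146.3/EI.
The prop prevents deflection at B: R_B = δ_0/δ_{BB} = 16851/146.3 = 115.2 kN.
Vertical equilibrium: R_A = ΣP − R_B = 272.5 − 115.2 = 157.3 kN.

R_A = 157.3 kN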